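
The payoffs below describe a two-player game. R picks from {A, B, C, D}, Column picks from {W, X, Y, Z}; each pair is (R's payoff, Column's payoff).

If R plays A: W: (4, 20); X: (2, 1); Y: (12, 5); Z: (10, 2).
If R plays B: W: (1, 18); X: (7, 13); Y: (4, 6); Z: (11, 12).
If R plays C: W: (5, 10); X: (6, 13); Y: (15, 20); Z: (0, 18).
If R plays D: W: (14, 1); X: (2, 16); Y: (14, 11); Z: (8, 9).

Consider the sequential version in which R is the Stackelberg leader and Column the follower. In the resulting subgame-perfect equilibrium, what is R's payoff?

Solve by backward induction (R leads).
- A: Column compares 20, 1, 5, 2 and picks W; R would get 4.
- B: Column compares 18, 13, 6, 12 and picks W; R would get 1.
- C: Column compares 10, 13, 20, 18 and picks Y; R would get 15.
- D: Column compares 1, 16, 11, 9 and picks X; R would get 2.
Maximizing over 4, 1, 15, 2, R chooses C. Subgame-perfect outcome: (C, Y) with payoffs (15, 20).

15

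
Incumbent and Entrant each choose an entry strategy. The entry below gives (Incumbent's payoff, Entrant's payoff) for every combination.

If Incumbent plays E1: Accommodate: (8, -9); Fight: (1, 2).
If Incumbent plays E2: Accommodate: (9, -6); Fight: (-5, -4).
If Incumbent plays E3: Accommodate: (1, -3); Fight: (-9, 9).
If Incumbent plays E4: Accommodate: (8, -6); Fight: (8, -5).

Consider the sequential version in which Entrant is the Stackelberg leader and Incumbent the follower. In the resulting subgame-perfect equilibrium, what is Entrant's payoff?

-5

Solve by backward induction (Entrant leads).
- Accommodate: Incumbent compares 8, 9, 1, 8 and picks E2; Entrant would get -6.
- Fight: Incumbent compares 1, -5, -9, 8 and picks E4; Entrant would get -5.
Maximizing over -6, -5, Entrant chooses Fight. Subgame-perfect outcome: (E4, Fight) with payoffs (8, -5).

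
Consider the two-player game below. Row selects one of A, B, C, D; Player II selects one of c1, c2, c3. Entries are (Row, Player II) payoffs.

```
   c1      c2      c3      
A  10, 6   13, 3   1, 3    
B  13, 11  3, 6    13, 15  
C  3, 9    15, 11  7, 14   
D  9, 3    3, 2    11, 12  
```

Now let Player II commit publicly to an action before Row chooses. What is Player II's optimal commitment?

Solve by backward induction (Player II leads).
- c1: Row compares 10, 13, 3, 9 and picks B; Player II would get 11.
- c2: Row compares 13, 3, 15, 3 and picks C; Player II would get 11.
- c3: Row compares 1, 13, 7, 11 and picks B; Player II would get 15.
Maximizing over 11, 11, 15, Player II chooses c3. Subgame-perfect outcome: (B, c3) with payoffs (13, 15).

c3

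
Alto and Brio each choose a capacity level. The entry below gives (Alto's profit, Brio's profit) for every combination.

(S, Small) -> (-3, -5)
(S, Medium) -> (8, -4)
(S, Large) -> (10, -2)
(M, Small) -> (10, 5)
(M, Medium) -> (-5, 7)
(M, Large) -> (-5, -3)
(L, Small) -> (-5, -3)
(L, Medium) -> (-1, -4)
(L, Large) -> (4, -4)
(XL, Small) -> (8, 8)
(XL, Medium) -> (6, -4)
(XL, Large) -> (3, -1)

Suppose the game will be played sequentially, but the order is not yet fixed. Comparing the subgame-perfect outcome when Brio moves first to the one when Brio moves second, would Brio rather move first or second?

If Alto leads: Brio's best replies are S→Large, M→Medium, L→Small, XL→Small; Alto's induced payoffs 10, -5, -5, 8; outcome (S, Large), payoffs (10, -2).
If Brio leads: Alto's best replies are Small→M, Medium→S, Large→S; Brio's induced payoffs 5, -4, -2; outcome (M, Small), payoffs (10, 5).
Brio gets 5 moving first and -2 moving second, so Brio prefers to move first.

first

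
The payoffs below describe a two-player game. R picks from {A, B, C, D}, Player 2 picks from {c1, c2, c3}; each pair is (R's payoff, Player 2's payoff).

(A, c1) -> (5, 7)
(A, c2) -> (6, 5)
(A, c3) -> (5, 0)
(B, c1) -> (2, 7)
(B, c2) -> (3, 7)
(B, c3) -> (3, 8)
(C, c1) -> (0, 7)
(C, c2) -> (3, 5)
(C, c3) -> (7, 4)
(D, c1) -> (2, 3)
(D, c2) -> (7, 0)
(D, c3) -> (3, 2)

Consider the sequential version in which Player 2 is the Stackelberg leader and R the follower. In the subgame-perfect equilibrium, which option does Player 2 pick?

Solve by backward induction (Player 2 leads).
- c1: R compares 5, 2, 0, 2 and picks A; Player 2 would get 7.
- c2: R compares 6, 3, 3, 7 and picks D; Player 2 would get 0.
- c3: R compares 5, 3, 7, 3 and picks C; Player 2 would get 4.
Maximizing over 7, 0, 4, Player 2 chooses c1. Subgame-perfect outcome: (A, c1) with payoffs (5, 7).

c1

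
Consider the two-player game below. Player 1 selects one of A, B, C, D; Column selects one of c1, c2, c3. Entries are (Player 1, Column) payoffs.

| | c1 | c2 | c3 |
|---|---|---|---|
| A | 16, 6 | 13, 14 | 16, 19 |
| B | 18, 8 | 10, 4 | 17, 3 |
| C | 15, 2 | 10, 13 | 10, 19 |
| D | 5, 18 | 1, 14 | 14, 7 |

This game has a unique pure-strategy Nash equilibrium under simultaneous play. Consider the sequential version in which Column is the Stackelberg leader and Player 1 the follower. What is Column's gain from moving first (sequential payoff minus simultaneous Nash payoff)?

Work backward from Player 1's decision.
- c1 → Player 1 plays B (best of 16, 18, 15, 5); Column gets 8.
- c2 → Player 1 plays A (best of 13, 10, 10, 1); Column gets 14.
- c3 → Player 1 plays B (best of 16, 17, 10, 14); Column gets 3.
Maximizing over 8, 14, 3, Column chooses c2. Subgame-perfect outcome: (A, c2) with payoffs (13, 14).
Under simultaneous play:
Player 1's best replies: c1→B; c2→A; c3→B.
Column's best replies: A→c3; B→c1; C→c3; D→c1.
Only (B, c1) has each player best-responding; Nash payoffs (18, 8).
Column's commitment gain: 14 − 8 = 6.

6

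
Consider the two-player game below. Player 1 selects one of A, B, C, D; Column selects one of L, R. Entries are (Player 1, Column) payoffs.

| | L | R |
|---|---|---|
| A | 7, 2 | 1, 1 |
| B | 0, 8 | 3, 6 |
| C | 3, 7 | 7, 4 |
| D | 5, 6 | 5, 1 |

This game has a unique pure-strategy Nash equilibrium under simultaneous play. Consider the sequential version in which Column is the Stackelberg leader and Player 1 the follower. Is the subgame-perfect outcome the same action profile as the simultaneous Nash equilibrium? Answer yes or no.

no

Solve by backward induction (Column leads).
- L: BR = A, leader payoff 2.
- R: BR = C, leader payoff 4.
Column's induced payoffs are 2, 4, so Column commits to R. Subgame-perfect outcome: (C, R) with payoffs (7, 4).
Now find the simultaneous Nash equilibrium.
Player 1's best replies: L→A; R→C.
Column's best replies: A→L; B→L; C→L; D→L.
The unique mutual best reply is (A, L), giving (7, 2).
Sequential outcome (C, R) differs from the Nash profile (A, L).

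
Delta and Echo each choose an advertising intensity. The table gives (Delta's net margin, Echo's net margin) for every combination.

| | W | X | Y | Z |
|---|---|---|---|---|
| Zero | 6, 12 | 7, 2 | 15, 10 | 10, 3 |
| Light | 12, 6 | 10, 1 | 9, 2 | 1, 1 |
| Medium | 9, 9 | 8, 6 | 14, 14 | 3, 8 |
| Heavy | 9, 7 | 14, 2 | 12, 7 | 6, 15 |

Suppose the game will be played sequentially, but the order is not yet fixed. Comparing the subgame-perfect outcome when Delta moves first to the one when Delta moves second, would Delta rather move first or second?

If Delta leads: Echo's best replies are Zero→W, Light→W, Medium→Y, Heavy→Z; Delta's induced payoffs 6, 12, 14, 6; outcome (Medium, Y), payoffs (14, 14).
If Echo leads: Delta's best replies are W→Light, X→Heavy, Y→Zero, Z→Zero; Echo's induced payoffs 6, 2, 10, 3; outcome (Zero, Y), payoffs (15, 10).
Delta gets 14 moving first and 15 moving second, so Delta prefers to move second.

second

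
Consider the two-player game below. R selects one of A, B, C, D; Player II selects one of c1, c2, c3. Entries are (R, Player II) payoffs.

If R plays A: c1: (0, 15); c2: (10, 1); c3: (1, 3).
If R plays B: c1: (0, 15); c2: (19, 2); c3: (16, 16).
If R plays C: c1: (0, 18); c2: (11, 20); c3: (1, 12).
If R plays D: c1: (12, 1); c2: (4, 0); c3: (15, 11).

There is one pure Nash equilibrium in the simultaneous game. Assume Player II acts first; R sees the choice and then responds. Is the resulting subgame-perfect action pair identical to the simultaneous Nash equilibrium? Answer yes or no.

R best-responds to each possible Player II move:
- c1: R compares 0, 0, 0, 12 and picks D; Player II would get 1.
- c2: R compares 10, 19, 11, 4 and picks B; Player II would get 2.
- c3: R compares 1, 16, 1, 15 and picks B; Player II would get 16.
Among 1, 2, 16, the best is 16 at c3. Subgame-perfect outcome: (B, c3) with payoffs (16, 16).
Under simultaneous play:
R's best replies: c1→D; c2→B; c3→B.
Player II's best replies: A→c1; B→c3; C→c2; D→c3.
Only (B, c3) has each player best-responding; Nash payoffs (16, 16).
Sequential outcome (B, c3) coincides with the Nash profile (B, c3).

yes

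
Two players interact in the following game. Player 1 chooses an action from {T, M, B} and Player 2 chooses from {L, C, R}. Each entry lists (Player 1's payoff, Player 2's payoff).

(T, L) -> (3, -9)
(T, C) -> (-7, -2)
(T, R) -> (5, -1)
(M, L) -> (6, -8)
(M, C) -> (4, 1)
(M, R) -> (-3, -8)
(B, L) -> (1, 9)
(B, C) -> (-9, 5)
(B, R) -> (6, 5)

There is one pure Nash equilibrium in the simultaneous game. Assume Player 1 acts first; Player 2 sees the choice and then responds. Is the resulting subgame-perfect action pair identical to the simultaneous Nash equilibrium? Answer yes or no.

no

Player 2 best-responds to each possible Player 1 move:
- T: Player 2 compares -9, -2, -1 and picks R; Player 1 would get 5.
- M: Player 2 compares -8, 1, -8 and picks C; Player 1 would get 4.
- B: Player 2 compares 9, 5, 5 and picks L; Player 1 would get 1.
Player 1's induced payoffs are 5, 4, 1, so Player 1 commits to T. Subgame-perfect outcome: (T, R) with payoffs (5, -1).
Under simultaneous play:
Player 1's best replies: L→M; C→M; R→B.
Player 2's best replies: T→R; M→C; B→L.
The unique mutual best reply is (M, C), giving (4, 1).
Sequential outcome (T, R) differs from the Nash profile (M, C).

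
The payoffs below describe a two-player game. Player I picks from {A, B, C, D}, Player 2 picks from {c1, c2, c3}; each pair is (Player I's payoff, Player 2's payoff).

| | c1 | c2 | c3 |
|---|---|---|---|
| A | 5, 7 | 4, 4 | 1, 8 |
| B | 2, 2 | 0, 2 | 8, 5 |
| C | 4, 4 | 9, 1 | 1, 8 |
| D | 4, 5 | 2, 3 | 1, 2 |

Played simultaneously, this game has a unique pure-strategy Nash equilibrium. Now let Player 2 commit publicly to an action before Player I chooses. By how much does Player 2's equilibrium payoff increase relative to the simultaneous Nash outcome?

Player I best-responds to each possible Player 2 move:
- c1: Player I compares 5, 2, 4, 4 and picks A; Player 2 would get 7.
- c2: Player I compares 4, 0, 9, 2 and picks C; Player 2 would get 1.
- c3: Player I compares 1, 8, 1, 1 and picks B; Player 2 would get 5.
Among 7, 1, 5, the best is 7 at c1. Subgame-perfect outcome: (A, c1) with payoffs (5, 7).
Under simultaneous play:
Player I's best replies: c1→A; c2→C; c3→B.
Player 2's best replies: A→c3; B→c3; C→c3; D→c1.
The unique mutual best reply is (B, c3), giving (8, 5).
Player 2's commitment gain: 7 − 5 = 2.

2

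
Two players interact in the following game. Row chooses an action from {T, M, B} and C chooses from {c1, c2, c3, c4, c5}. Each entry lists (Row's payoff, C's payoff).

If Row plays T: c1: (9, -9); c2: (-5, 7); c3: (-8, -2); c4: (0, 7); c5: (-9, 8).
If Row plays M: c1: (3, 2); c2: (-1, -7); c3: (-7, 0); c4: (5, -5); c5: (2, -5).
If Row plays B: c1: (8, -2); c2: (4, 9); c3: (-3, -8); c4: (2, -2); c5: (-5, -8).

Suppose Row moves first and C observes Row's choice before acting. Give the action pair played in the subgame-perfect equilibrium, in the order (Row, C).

(B, c2)

Backward induction with Row moving first.
- T: C compares -9, 7, -2, 7, 8 and picks c5; Row would get -9.
- M: C compares 2, -7, 0, -5, -5 and picks c1; Row would get 3.
- B: C compares -2, 9, -8, -2, -8 and picks c2; Row would get 4.
Row's induced payoffs are -9, 3, 4, so Row commits to B. Subgame-perfect outcome: (B, c2) with payoffs (4, 9).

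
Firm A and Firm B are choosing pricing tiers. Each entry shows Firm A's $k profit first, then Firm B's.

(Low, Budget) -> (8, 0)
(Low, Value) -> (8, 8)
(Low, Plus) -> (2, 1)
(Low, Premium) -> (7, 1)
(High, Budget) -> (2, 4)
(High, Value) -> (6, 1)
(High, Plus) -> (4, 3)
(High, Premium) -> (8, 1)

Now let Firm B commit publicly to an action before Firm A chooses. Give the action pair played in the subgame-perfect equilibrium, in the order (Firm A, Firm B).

(Low, Value)

Backward induction with Firm B moving first.
- Budget: BR = Low, leader payoff 0.
- Value: BR = Low, leader payoff 8.
- Plus: BR = High, leader payoff 3.
- Premium: BR = High, leader payoff 1.
Among 0, 8, 3, 1, the best is 8 at Value. Subgame-perfect outcome: (Low, Value) with payoffs (8, 8).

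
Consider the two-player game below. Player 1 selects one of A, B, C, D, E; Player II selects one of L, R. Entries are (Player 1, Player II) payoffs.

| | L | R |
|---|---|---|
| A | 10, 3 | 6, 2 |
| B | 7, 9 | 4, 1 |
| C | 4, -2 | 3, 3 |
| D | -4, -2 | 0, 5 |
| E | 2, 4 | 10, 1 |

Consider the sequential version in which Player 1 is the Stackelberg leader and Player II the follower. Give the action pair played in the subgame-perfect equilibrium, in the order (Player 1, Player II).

(A, L)

Player II best-responds to each possible Player 1 move:
- A: Player II compares 3, 2 and picks L; Player 1 would get 10.
- B: Player II compares 9, 1 and picks L; Player 1 would get 7.
- C: Player II compares -2, 3 and picks R; Player 1 would get 3.
- D: Player II compares -2, 5 and picks R; Player 1 would get 0.
- E: Player II compares 4, 1 and picks L; Player 1 would get 2.
Maximizing over 10, 7, 3, 0, 2, Player 1 chooses A. Subgame-perfect outcome: (A, L) with payoffs (10, 3).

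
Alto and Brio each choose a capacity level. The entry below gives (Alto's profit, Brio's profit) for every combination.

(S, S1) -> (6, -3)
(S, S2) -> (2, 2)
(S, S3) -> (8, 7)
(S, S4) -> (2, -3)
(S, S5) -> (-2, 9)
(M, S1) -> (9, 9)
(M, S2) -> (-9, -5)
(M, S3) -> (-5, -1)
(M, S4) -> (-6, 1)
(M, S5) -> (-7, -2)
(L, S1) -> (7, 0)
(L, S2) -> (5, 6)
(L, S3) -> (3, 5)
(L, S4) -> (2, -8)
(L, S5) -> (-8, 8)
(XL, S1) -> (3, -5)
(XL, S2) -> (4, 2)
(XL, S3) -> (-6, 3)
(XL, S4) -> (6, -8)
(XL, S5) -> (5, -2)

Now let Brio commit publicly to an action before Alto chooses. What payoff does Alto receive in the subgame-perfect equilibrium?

Backward induction with Brio moving first.
- S1: BR = M, leader payoff 9.
- S2: BR = L, leader payoff 6.
- S3: BR = S, leader payoff 7.
- S4: BR = XL, leader payoff -8.
- S5: BR = XL, leader payoff -2.
Brio's induced payoffs are 9, 6, 7, -8, -2, so Brio commits to S1. Subgame-perfect outcome: (M, S1) with payoffs (9, 9).

9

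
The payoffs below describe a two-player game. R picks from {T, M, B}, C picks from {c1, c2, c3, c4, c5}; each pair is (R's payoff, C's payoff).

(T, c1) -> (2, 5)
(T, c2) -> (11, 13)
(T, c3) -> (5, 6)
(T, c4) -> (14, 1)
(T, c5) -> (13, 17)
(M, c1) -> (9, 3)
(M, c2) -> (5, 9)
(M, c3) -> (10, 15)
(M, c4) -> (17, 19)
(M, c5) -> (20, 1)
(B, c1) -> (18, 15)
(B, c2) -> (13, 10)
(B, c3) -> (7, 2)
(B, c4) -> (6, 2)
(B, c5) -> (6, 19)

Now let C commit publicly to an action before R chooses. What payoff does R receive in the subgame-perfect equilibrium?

17

Solve by backward induction (C leads).
- c1: BR = B, leader payoff 15.
- c2: BR = B, leader payoff 10.
- c3: BR = M, leader payoff 15.
- c4: BR = M, leader payoff 19.
- c5: BR = M, leader payoff 1.
C's induced payoffs are 15, 10, 15, 19, 1, so C commits to c4. Subgame-perfect outcome: (M, c4) with payoffs (17, 19).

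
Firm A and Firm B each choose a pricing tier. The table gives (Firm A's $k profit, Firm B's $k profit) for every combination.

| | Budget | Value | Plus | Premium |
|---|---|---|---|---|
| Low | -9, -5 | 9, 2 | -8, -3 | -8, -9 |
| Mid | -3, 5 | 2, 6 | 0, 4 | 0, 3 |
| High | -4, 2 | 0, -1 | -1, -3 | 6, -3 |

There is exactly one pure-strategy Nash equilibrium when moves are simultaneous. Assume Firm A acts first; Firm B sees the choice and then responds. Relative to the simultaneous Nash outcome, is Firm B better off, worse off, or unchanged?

unchanged

Firm B best-responds to each possible Firm A move:
- Low: BR = Value, leader payoff 9.
- Mid: BR = Value, leader payoff 2.
- High: BR = Budget, leader payoff -4.
Firm A's induced payoffs are 9, 2, -4, so Firm A commits to Low. Subgame-perfect outcome: (Low, Value) with payoffs (9, 2).
Now find the simultaneous Nash equilibrium.
Firm A's best replies: Budget→Mid; Value→Low; Plus→Mid; Premium→High.
Firm B's best replies: Low→Value; Mid→Value; High→Budget.
The unique mutual best reply is (Low, Value), giving (9, 2).
Firm B earns 2 sequentially versus 2 at the Nash outcome: unchanged.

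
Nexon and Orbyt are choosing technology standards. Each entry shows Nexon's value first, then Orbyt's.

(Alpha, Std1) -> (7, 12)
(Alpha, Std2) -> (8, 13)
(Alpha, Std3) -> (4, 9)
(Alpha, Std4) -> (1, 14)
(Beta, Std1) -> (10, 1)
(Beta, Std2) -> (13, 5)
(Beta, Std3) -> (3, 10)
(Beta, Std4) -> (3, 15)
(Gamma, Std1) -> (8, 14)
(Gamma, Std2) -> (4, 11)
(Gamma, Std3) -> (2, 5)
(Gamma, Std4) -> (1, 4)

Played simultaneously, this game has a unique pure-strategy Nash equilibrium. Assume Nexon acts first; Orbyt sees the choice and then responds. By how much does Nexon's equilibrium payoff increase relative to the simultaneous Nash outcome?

Work backward from Orbyt's decision.
- Alpha: BR = Std4, leader payoff 1.
- Beta: BR = Std4, leader payoff 3.
- Gamma: BR = Std1, leader payoff 8.
Nexon's induced payoffs are 1, 3, 8, so Nexon commits to Gamma. Subgame-perfect outcome: (Gamma, Std1) with payoffs (8, 14).
Now find the simultaneous Nash equilibrium.
Nexon's best replies: Std1→Beta; Std2→Beta; Std3→Alpha; Std4→Beta.
Orbyt's best replies: Alpha→Std4; Beta→Std4; Gamma→Std1.
The unique mutual best reply is (Beta, Std4), giving (3, 15).
Nexon's commitment gain: 8 − 3 = 5.

5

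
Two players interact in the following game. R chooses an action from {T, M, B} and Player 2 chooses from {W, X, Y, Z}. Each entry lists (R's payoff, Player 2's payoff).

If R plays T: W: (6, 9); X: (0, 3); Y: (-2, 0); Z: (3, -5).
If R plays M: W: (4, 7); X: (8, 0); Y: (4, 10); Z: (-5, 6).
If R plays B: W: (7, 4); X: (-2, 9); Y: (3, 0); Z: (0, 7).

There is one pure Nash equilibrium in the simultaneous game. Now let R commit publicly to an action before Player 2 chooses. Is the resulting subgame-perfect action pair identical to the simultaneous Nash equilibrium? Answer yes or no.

Backward induction with R moving first.
- T: Player 2 compares 9, 3, 0, -5 and picks W; R would get 6.
- M: Player 2 compares 7, 0, 10, 6 and picks Y; R would get 4.
- B: Player 2 compares 4, 9, 0, 7 and picks X; R would get -2.
Maximizing over 6, 4, -2, R chooses T. Subgame-perfect outcome: (T, W) with payoffs (6, 9).
For the simultaneous game, intersect best replies.
R's best replies: W→B; X→M; Y→M; Z→T.
Player 2's best replies: T→W; M→Y; B→X.
Only (M, Y) has each player best-responding; Nash payoffs (4, 10).
Sequential outcome (T, W) differs from the Nash profile (M, Y).

no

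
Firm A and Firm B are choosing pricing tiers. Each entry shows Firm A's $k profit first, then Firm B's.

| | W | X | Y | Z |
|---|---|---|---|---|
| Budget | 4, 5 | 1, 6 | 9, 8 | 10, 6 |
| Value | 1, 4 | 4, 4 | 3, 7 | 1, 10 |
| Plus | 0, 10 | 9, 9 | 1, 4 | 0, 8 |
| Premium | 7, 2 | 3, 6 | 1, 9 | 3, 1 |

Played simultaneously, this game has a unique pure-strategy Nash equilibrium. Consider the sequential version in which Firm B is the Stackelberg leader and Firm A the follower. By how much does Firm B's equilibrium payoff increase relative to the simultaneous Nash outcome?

1

Firm A best-responds to each possible Firm B move:
- W: Firm A compares 4, 1, 0, 7 and picks Premium; Firm B would get 2.
- X: Firm A compares 1, 4, 9, 3 and picks Plus; Firm B would get 9.
- Y: Firm A compares 9, 3, 1, 1 and picks Budget; Firm B would get 8.
- Z: Firm A compares 10, 1, 0, 3 and picks Budget; Firm B would get 6.
Among 2, 9, 8, 6, the best is 9 at X. Subgame-perfect outcome: (Plus, X) with payoffs (9, 9).
Under simultaneous play:
Firm A's best replies: W→Premium; X→Plus; Y→Budget; Z→Budget.
Firm B's best replies: Budget→Y; Value→Z; Plus→W; Premium→Y.
The unique mutual best reply is (Budget, Y), giving (9, 8).
Firm B's commitment gain: 9 − 8 = 1.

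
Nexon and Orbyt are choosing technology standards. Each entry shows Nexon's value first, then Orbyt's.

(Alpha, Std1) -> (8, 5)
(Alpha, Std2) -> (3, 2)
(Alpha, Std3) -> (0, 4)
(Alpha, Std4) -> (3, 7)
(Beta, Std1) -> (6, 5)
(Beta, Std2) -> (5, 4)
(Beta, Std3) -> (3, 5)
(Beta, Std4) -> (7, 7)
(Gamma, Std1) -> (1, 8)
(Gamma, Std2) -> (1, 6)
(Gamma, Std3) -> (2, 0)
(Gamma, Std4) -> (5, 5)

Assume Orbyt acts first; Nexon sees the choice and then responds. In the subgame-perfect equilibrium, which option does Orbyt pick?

Solve by backward induction (Orbyt leads).
- Std1 → Nexon plays Alpha (best of 8, 6, 1); Orbyt gets 5.
- Std2 → Nexon plays Beta (best of 3, 5, 1); Orbyt gets 4.
- Std3 → Nexon plays Beta (best of 0, 3, 2); Orbyt gets 5.
- Std4 → Nexon plays Beta (best of 3, 7, 5); Orbyt gets 7.
Maximizing over 5, 4, 5, 7, Orbyt chooses Std4. Subgame-perfect outcome: (Beta, Std4) with payoffs (7, 7).

Std4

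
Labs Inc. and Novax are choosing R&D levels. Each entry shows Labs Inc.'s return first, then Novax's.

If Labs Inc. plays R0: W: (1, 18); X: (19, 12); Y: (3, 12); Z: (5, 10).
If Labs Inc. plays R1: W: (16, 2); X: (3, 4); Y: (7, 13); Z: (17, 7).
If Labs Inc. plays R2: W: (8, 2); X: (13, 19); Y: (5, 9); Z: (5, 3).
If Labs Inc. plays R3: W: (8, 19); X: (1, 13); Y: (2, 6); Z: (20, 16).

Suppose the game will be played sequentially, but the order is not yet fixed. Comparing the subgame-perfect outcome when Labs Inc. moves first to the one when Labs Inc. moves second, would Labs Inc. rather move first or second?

If Labs Inc. leads: Novax's best replies are R0→W, R1→Y, R2→X, R3→W; Labs Inc.'s induced payoffs 1, 7, 13, 8; outcome (R2, X), payoffs (13, 19).
If Novax leads: Labs Inc.'s best replies are W→R1, X→R0, Y→R1, Z→R3; Novax's induced payoffs 2, 12, 13, 16; outcome (R3, Z), payoffs (20, 16).
Labs Inc. gets 13 moving first and 20 moving second, so Labs Inc. prefers to move second.

second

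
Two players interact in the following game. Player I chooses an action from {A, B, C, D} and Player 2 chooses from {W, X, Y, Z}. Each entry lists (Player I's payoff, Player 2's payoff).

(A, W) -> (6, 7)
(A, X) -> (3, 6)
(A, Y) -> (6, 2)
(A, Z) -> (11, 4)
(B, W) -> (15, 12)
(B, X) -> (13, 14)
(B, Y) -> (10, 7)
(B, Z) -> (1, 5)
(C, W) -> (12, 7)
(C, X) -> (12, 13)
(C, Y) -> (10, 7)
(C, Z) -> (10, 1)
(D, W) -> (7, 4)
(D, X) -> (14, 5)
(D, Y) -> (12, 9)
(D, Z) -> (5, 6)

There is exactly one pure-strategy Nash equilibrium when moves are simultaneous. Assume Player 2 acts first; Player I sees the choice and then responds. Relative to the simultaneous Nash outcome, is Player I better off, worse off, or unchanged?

better off

Backward induction with Player 2 moving first.
- W → Player I plays B (best of 6, 15, 12, 7); Player 2 gets 12.
- X → Player I plays D (best of 3, 13, 12, 14); Player 2 gets 5.
- Y → Player I plays D (best of 6, 10, 10, 12); Player 2 gets 9.
- Z → Player I plays A (best of 11, 1, 10, 5); Player 2 gets 4.
Among 12, 5, 9, 4, the best is 12 at W. Subgame-perfect outcome: (B, W) with payoffs (15, 12).
Now find the simultaneous Nash equilibrium.
Player I's best replies: W→B; X→D; Y→D; Z→A.
Player 2's best replies: A→W; B→X; C→X; D→Y.
Only (D, Y) has each player best-responding; Nash payoffs (12, 9).
Player I earns 15 sequentially versus 12 at the Nash outcome: better off.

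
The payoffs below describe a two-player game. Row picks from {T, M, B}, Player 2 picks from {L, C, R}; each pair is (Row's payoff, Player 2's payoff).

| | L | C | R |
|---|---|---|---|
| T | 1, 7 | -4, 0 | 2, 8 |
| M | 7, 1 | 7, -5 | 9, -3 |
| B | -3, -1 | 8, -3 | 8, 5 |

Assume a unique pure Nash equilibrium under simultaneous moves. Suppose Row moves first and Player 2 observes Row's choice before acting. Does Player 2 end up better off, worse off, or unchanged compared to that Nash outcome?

better off

Solve by backward induction (Row leads).
- T → Player 2 plays R (best of 7, 0, 8); Row gets 2.
- M → Player 2 plays L (best of 1, -5, -3); Row gets 7.
- B → Player 2 plays R (best of -1, -3, 5); Row gets 8.
Among 2, 7, 8, the best is 8 at B. Subgame-perfect outcome: (B, R) with payoffs (8, 5).
Now find the simultaneous Nash equilibrium.
Row's best replies: L→M; C→B; R→M.
Player 2's best replies: T→R; M→L; B→R.
The unique mutual best reply is (M, L), giving (7, 1).
Player 2 earns 5 sequentially versus 1 at the Nash outcome: better off.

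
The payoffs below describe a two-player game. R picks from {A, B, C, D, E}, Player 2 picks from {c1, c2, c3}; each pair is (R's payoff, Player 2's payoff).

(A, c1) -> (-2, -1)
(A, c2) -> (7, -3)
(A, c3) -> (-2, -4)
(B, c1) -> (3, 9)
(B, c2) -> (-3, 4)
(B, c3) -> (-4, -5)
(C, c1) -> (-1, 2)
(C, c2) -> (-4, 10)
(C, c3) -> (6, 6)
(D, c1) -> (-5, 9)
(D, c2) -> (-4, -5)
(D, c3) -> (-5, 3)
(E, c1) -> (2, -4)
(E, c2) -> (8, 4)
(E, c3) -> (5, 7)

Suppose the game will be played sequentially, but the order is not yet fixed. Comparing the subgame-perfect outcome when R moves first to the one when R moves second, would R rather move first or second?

first

If R leads: Player 2's best replies are A→c1, B→c1, C→c2, D→c1, E→c3; R's induced payoffs -2, 3, -4, -5, 5; outcome (E, c3), payoffs (5, 7).
If Player 2 leads: R's best replies are c1→B, c2→E, c3→C; Player 2's induced payoffs 9, 4, 6; outcome (B, c1), payoffs (3, 9).
R gets 5 moving first and 3 moving second, so R prefers to move first.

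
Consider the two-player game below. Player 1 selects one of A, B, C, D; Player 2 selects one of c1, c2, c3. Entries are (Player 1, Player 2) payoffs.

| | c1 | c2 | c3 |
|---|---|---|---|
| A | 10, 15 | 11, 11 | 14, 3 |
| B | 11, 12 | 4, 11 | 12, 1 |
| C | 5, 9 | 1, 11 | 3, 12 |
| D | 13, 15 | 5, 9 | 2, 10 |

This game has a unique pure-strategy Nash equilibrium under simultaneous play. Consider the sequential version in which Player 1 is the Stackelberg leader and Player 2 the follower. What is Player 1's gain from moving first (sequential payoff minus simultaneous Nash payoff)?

0

Player 2 best-responds to each possible Player 1 move:
- A: BR = c1, leader payoff 10.
- B: BR = c1, leader payoff 11.
- C: BR = c3, leader payoff 3.
- D: BR = c1, leader payoff 13.
Maximizing over 10, 11, 3, 13, Player 1 chooses D. Subgame-perfect outcome: (D, c1) with payoffs (13, 15).
Now find the simultaneous Nash equilibrium.
Player 1's best replies: c1→D; c2→A; c3→A.
Player 2's best replies: A→c1; B→c1; C→c3; D→c1.
The unique mutual best reply is (D, c1), giving (13, 15).
Player 1's commitment gain: 13 − 13 = 0.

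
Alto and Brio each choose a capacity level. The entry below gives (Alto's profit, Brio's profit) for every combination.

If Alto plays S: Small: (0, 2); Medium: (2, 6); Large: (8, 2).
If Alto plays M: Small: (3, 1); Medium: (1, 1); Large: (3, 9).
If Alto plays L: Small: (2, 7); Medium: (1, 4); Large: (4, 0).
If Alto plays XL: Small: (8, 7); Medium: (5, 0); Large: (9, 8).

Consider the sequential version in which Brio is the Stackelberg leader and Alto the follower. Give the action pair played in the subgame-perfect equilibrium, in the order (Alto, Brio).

(XL, Large)

Solve by backward induction (Brio leads).
- Small: BR = XL, leader payoff 7.
- Medium: BR = XL, leader payoff 0.
- Large: BR = XL, leader payoff 8.
Among 7, 0, 8, the best is 8 at Large. Subgame-perfect outcome: (XL, Large) with payoffs (9, 8).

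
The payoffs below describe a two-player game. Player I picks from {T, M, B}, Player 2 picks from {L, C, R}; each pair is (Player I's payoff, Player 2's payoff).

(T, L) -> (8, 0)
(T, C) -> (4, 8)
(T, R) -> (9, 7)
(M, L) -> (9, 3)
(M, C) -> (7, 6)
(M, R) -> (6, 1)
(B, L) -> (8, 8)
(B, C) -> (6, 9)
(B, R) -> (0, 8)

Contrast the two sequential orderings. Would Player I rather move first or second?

second

If Player I leads: Player 2's best replies are T→C, M→C, B→C; Player I's induced payoffs 4, 7, 6; outcome (M, C), payoffs (7, 6).
If Player 2 leads: Player I's best replies are L→M, C→M, R→T; Player 2's induced payoffs 3, 6, 7; outcome (T, R), payoffs (9, 7).
Player I gets 7 moving first and 9 moving second, so Player I prefers to move second.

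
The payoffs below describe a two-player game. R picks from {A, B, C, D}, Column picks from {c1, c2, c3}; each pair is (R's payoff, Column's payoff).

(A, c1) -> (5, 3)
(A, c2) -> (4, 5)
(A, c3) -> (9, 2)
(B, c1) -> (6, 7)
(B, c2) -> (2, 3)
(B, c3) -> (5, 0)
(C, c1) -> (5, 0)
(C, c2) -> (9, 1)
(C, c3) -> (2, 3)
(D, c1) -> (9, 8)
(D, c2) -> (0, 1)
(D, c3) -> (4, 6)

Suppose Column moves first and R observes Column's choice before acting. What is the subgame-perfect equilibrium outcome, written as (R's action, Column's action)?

Solve by backward induction (Column leads).
- c1: R compares 5, 6, 5, 9 and picks D; Column would get 8.
- c2: R compares 4, 2, 9, 0 and picks C; Column would get 1.
- c3: R compares 9, 5, 2, 4 and picks A; Column would get 2.
Maximizing over 8, 1, 2, Column chooses c1. Subgame-perfect outcome: (D, c1) with payoffs (9, 8).

(D, c1)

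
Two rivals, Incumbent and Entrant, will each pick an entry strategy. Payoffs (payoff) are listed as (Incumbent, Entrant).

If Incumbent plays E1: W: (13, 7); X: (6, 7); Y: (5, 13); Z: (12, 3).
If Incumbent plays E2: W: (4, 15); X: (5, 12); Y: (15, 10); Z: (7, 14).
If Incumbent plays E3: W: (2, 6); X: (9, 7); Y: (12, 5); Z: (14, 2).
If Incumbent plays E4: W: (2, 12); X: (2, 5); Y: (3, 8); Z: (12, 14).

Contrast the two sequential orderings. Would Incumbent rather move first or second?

If Incumbent leads: Entrant's best replies are E1→Y, E2→W, E3→X, E4→Z; Incumbent's induced payoffs 5, 4, 9, 12; outcome (E4, Z), payoffs (12, 14).
If Entrant leads: Incumbent's best replies are W→E1, X→E3, Y→E2, Z→E3; Entrant's induced payoffs 7, 7, 10, 2; outcome (E2, Y), payoffs (15, 10).
Incumbent gets 12 moving first and 15 moving second, so Incumbent prefers to move second.

second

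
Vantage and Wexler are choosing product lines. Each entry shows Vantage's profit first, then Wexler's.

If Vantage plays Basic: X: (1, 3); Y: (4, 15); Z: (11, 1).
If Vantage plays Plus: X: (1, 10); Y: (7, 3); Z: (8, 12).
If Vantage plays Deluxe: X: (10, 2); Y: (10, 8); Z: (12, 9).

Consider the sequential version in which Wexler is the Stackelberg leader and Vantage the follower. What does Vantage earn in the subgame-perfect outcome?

Backward induction with Wexler moving first.
- X: Vantage compares 1, 1, 10 and picks Deluxe; Wexler would get 2.
- Y: Vantage compares 4, 7, 10 and picks Deluxe; Wexler would get 8.
- Z: Vantage compares 11, 8, 12 and picks Deluxe; Wexler would get 9.
Among 2, 8, 9, the best is 9 at Z. Subgame-perfect outcome: (Deluxe, Z) with payoffs (12, 9).

12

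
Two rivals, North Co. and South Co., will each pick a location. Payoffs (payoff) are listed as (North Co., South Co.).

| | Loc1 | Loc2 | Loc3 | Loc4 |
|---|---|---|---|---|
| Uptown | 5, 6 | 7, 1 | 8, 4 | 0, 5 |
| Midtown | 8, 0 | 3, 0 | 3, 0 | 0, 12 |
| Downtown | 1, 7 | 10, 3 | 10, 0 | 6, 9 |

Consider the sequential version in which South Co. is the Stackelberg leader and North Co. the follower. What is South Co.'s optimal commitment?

Loc4

Backward induction with South Co. moving first.
- Loc1: North Co. compares 5, 8, 1 and picks Midtown; South Co. would get 0.
- Loc2: North Co. compares 7, 3, 10 and picks Downtown; South Co. would get 3.
- Loc3: North Co. compares 8, 3, 10 and picks Downtown; South Co. would get 0.
- Loc4: North Co. compares 0, 0, 6 and picks Downtown; South Co. would get 9.
South Co.'s induced payoffs are 0, 3, 0, 9, so South Co. commits to Loc4. Subgame-perfect outcome: (Downtown, Loc4) with payoffs (6, 9).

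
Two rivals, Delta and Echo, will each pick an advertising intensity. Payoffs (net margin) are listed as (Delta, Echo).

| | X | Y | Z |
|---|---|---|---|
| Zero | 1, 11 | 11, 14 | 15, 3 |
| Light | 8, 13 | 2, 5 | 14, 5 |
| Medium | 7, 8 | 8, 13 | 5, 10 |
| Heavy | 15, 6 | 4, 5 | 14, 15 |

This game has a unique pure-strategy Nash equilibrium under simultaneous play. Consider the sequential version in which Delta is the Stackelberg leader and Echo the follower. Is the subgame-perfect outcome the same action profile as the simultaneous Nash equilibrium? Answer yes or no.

no

Solve by backward induction (Delta leads).
- Zero: Echo compares 11, 14, 3 and picks Y; Delta would get 11.
- Light: Echo compares 13, 5, 5 and picks X; Delta would get 8.
- Medium: Echo compares 8, 13, 10 and picks Y; Delta would get 8.
- Heavy: Echo compares 6, 5, 15 and picks Z; Delta would get 14.
Delta's induced payoffs are 11, 8, 8, 14, so Delta commits to Heavy. Subgame-perfect outcome: (Heavy, Z) with payoffs (14, 15).
For the simultaneous game, intersect best replies.
Delta's best replies: X→Heavy; Y→Zero; Z→Zero.
Echo's best replies: Zero→Y; Light→X; Medium→Y; Heavy→Z.
Only (Zero, Y) has each player best-responding; Nash payoffs (11, 14).
Sequential outcome (Heavy, Z) differs from the Nash profile (Zero, Y).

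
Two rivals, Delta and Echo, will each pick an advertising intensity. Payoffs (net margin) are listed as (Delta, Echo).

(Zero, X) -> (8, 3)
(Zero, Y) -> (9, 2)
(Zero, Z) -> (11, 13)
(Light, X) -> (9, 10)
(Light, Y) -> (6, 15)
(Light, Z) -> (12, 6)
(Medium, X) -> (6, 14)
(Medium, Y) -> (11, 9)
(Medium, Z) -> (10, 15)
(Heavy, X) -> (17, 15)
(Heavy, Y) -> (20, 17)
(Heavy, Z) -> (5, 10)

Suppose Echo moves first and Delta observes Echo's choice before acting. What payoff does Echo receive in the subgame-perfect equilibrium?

17

Delta best-responds to each possible Echo move:
- X: BR = Heavy, leader payoff 15.
- Y: BR = Heavy, leader payoff 17.
- Z: BR = Light, leader payoff 6.
Maximizing over 15, 17, 6, Echo chooses Y. Subgame-perfect outcome: (Heavy, Y) with payoffs (20, 17).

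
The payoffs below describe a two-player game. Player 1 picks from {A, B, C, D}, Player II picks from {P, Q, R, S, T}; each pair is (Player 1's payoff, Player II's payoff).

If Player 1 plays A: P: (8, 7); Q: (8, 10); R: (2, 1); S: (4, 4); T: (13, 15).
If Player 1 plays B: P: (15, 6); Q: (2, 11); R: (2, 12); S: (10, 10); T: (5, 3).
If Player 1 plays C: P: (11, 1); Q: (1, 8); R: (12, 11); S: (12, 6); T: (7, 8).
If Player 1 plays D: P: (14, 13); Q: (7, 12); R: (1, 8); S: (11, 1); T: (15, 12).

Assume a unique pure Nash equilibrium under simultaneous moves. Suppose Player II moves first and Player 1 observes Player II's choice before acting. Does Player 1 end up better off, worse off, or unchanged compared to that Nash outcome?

better off

Backward induction with Player II moving first.
- P: Player 1 compares 8, 15, 11, 14 and picks B; Player II would get 6.
- Q: Player 1 compares 8, 2, 1, 7 and picks A; Player II would get 10.
- R: Player 1 compares 2, 2, 12, 1 and picks C; Player II would get 11.
- S: Player 1 compares 4, 10, 12, 11 and picks C; Player II would get 6.
- T: Player 1 compares 13, 5, 7, 15 and picks D; Player II would get 12.
Among 6, 10, 11, 6, 12, the best is 12 at T. Subgame-perfect outcome: (D, T) with payoffs (15, 12).
Now find the simultaneous Nash equilibrium.
Player 1's best replies: P→B; Q→A; R→C; S→C; T→D.
Player II's best replies: A→T; B→R; C→R; D→P.
The unique mutual best reply is (C, R), giving (12, 11).
Player 1 earns 15 sequentially versus 12 at the Nash outcome: better off.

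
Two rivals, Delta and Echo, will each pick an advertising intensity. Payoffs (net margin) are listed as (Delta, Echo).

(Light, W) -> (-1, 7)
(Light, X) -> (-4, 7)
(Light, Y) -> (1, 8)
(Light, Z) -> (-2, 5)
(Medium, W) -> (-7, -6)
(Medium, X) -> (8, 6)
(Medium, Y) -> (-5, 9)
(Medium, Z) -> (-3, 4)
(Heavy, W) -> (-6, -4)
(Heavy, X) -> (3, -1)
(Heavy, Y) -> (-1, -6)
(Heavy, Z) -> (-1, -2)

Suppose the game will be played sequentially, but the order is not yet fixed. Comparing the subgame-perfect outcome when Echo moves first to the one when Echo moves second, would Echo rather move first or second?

first

If Delta leads: Echo's best replies are Light→Y, Medium→Y, Heavy→X; Delta's induced payoffs 1, -5, 3; outcome (Heavy, X), payoffs (3, -1).
If Echo leads: Delta's best replies are W→Light, X→Medium, Y→Light, Z→Heavy; Echo's induced payoffs 7, 6, 8, -2; outcome (Light, Y), payoffs (1, 8).
Echo gets 8 moving first and -1 moving second, so Echo prefers to move first.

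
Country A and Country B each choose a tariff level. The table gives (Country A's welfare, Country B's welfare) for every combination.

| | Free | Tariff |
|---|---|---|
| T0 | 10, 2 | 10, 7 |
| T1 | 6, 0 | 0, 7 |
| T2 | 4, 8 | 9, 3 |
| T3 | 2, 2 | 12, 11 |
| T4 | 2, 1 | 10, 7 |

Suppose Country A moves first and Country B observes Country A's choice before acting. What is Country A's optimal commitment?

T3

Backward induction with Country A moving first.
- T0 → Country B plays Tariff (best of 2, 7); Country A gets 10.
- T1 → Country B plays Tariff (best of 0, 7); Country A gets 0.
- T2 → Country B plays Free (best of 8, 3); Country A gets 4.
- T3 → Country B plays Tariff (best of 2, 11); Country A gets 12.
- T4 → Country B plays Tariff (best of 1, 7); Country A gets 10.
Country A's induced payoffs are 10, 0, 4, 12, 10, so Country A commits to T3. Subgame-perfect outcome: (T3, Tariff) with payoffs (12, 11).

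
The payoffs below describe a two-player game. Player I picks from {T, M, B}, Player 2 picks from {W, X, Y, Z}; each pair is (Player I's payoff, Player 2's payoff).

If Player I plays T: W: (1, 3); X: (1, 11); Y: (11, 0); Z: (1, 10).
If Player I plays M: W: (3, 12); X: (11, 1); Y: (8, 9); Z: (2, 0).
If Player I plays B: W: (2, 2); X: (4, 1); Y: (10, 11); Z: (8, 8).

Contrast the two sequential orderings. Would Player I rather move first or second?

If Player I leads: Player 2's best replies are T→X, M→W, B→Y; Player I's induced payoffs 1, 3, 10; outcome (B, Y), payoffs (10, 11).
If Player 2 leads: Player I's best replies are W→M, X→M, Y→T, Z→B; Player 2's induced payoffs 12, 1, 0, 8; outcome (M, W), payoffs (3, 12).
Player I gets 10 moving first and 3 moving second, so Player I prefers to move first.

first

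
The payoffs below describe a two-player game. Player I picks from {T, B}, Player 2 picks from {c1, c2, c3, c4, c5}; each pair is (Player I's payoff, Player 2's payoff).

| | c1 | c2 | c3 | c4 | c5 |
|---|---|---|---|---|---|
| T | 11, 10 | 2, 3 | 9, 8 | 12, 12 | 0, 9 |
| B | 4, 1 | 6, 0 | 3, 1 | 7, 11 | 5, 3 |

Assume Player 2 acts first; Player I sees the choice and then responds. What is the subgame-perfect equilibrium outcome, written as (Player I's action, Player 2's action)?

(T, c4)

Work backward from Player I's decision.
- c1: Player I compares 11, 4 and picks T; Player 2 would get 10.
- c2: Player I compares 2, 6 and picks B; Player 2 would get 0.
- c3: Player I compares 9, 3 and picks T; Player 2 would get 8.
- c4: Player I compares 12, 7 and picks T; Player 2 would get 12.
- c5: Player I compares 0, 5 and picks B; Player 2 would get 3.
Among 10, 0, 8, 12, 3, the best is 12 at c4. Subgame-perfect outcome: (T, c4) with payoffs (12, 12).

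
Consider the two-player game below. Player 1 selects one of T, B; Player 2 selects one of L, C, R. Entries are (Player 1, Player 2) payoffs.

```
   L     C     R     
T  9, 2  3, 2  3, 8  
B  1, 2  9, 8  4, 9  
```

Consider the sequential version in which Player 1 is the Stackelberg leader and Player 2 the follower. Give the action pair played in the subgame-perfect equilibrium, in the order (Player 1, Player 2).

Solve by backward induction (Player 1 leads).
- T → Player 2 plays R (best of 2, 2, 8); Player 1 gets 3.
- B → Player 2 plays R (best of 2, 8, 9); Player 1 gets 4.
Player 1's induced payoffs are 3, 4, so Player 1 commits to B. Subgame-perfect outcome: (B, R) with payoffs (4, 9).

(B, R)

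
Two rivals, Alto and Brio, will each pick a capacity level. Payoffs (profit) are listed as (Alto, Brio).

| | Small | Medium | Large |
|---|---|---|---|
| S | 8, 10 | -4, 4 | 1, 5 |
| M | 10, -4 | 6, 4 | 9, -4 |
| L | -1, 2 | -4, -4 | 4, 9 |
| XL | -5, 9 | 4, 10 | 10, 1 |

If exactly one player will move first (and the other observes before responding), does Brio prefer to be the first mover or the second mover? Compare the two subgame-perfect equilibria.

If Alto leads: Brio's best replies are S→Small, M→Medium, L→Large, XL→Medium; Alto's induced payoffs 8, 6, 4, 4; outcome (S, Small), payoffs (8, 10).
If Brio leads: Alto's best replies are Small→M, Medium→M, Large→XL; Brio's induced payoffs -4, 4, 1; outcome (M, Medium), payoffs (6, 4).
Brio gets 4 moving first and 10 moving second, so Brio prefers to move second.

second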